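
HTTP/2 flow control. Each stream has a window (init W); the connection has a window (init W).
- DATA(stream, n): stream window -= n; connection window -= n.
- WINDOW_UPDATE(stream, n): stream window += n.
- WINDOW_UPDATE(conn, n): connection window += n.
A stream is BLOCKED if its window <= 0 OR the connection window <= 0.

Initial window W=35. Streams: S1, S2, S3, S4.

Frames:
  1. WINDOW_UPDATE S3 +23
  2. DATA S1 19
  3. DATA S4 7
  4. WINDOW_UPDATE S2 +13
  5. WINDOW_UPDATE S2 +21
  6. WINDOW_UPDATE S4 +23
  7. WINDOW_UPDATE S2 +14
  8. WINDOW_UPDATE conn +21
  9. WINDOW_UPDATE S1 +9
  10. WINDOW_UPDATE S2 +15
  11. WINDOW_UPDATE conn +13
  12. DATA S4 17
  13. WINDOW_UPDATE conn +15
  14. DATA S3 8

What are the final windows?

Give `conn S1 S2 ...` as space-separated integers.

Op 1: conn=35 S1=35 S2=35 S3=58 S4=35 blocked=[]
Op 2: conn=16 S1=16 S2=35 S3=58 S4=35 blocked=[]
Op 3: conn=9 S1=16 S2=35 S3=58 S4=28 blocked=[]
Op 4: conn=9 S1=16 S2=48 S3=58 S4=28 blocked=[]
Op 5: conn=9 S1=16 S2=69 S3=58 S4=28 blocked=[]
Op 6: conn=9 S1=16 S2=69 S3=58 S4=51 blocked=[]
Op 7: conn=9 S1=16 S2=83 S3=58 S4=51 blocked=[]
Op 8: conn=30 S1=16 S2=83 S3=58 S4=51 blocked=[]
Op 9: conn=30 S1=25 S2=83 S3=58 S4=51 blocked=[]
Op 10: conn=30 S1=25 S2=98 S3=58 S4=51 blocked=[]
Op 11: conn=43 S1=25 S2=98 S3=58 S4=51 blocked=[]
Op 12: conn=26 S1=25 S2=98 S3=58 S4=34 blocked=[]
Op 13: conn=41 S1=25 S2=98 S3=58 S4=34 blocked=[]
Op 14: conn=33 S1=25 S2=98 S3=50 S4=34 blocked=[]

Answer: 33 25 98 50 34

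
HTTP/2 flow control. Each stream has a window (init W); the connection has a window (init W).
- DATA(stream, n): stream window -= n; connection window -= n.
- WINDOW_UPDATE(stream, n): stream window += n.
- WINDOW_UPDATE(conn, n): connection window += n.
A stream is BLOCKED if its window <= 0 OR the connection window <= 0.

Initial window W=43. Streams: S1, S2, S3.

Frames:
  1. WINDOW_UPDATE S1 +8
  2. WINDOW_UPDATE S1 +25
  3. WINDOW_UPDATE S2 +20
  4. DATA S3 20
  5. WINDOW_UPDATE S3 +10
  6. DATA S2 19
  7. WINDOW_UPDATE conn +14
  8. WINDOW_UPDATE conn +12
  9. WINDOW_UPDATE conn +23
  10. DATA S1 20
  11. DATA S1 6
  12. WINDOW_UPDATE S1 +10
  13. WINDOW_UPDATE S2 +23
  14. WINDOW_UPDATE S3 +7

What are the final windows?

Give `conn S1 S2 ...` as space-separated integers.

Op 1: conn=43 S1=51 S2=43 S3=43 blocked=[]
Op 2: conn=43 S1=76 S2=43 S3=43 blocked=[]
Op 3: conn=43 S1=76 S2=63 S3=43 blocked=[]
Op 4: conn=23 S1=76 S2=63 S3=23 blocked=[]
Op 5: conn=23 S1=76 S2=63 S3=33 blocked=[]
Op 6: conn=4 S1=76 S2=44 S3=33 blocked=[]
Op 7: conn=18 S1=76 S2=44 S3=33 blocked=[]
Op 8: conn=30 S1=76 S2=44 S3=33 blocked=[]
Op 9: conn=53 S1=76 S2=44 S3=33 blocked=[]
Op 10: conn=33 S1=56 S2=44 S3=33 blocked=[]
Op 11: conn=27 S1=50 S2=44 S3=33 blocked=[]
Op 12: conn=27 S1=60 S2=44 S3=33 blocked=[]
Op 13: conn=27 S1=60 S2=67 S3=33 blocked=[]
Op 14: conn=27 S1=60 S2=67 S3=40 blocked=[]

Answer: 27 60 67 40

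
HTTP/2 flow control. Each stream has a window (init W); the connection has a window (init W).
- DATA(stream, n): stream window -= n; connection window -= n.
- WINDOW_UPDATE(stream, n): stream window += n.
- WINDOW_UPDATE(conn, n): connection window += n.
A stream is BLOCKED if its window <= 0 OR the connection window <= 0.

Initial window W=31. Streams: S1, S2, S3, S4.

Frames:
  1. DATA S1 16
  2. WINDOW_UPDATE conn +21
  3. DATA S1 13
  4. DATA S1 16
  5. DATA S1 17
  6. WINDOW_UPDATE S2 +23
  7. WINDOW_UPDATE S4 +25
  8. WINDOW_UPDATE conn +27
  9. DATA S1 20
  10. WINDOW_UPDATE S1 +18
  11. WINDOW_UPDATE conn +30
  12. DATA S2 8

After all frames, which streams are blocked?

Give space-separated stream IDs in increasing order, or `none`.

Op 1: conn=15 S1=15 S2=31 S3=31 S4=31 blocked=[]
Op 2: conn=36 S1=15 S2=31 S3=31 S4=31 blocked=[]
Op 3: conn=23 S1=2 S2=31 S3=31 S4=31 blocked=[]
Op 4: conn=7 S1=-14 S2=31 S3=31 S4=31 blocked=[1]
Op 5: conn=-10 S1=-31 S2=31 S3=31 S4=31 blocked=[1, 2, 3, 4]
Op 6: conn=-10 S1=-31 S2=54 S3=31 S4=31 blocked=[1, 2, 3, 4]
Op 7: conn=-10 S1=-31 S2=54 S3=31 S4=56 blocked=[1, 2, 3, 4]
Op 8: conn=17 S1=-31 S2=54 S3=31 S4=56 blocked=[1]
Op 9: conn=-3 S1=-51 S2=54 S3=31 S4=56 blocked=[1, 2, 3, 4]
Op 10: conn=-3 S1=-33 S2=54 S3=31 S4=56 blocked=[1, 2, 3, 4]
Op 11: conn=27 S1=-33 S2=54 S3=31 S4=56 blocked=[1]
Op 12: conn=19 S1=-33 S2=46 S3=31 S4=56 blocked=[1]

Answer: S1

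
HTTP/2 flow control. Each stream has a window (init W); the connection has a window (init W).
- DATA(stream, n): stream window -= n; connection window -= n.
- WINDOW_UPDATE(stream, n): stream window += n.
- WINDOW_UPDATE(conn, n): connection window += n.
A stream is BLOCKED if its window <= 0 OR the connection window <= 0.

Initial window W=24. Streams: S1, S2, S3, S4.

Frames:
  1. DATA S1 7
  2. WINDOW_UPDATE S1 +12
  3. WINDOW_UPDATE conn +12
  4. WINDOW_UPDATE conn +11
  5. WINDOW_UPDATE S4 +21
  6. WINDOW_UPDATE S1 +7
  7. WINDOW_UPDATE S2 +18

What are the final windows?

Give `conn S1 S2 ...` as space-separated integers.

Op 1: conn=17 S1=17 S2=24 S3=24 S4=24 blocked=[]
Op 2: conn=17 S1=29 S2=24 S3=24 S4=24 blocked=[]
Op 3: conn=29 S1=29 S2=24 S3=24 S4=24 blocked=[]
Op 4: conn=40 S1=29 S2=24 S3=24 S4=24 blocked=[]
Op 5: conn=40 S1=29 S2=24 S3=24 S4=45 blocked=[]
Op 6: conn=40 S1=36 S2=24 S3=24 S4=45 blocked=[]
Op 7: conn=40 S1=36 S2=42 S3=24 S4=45 blocked=[]

Answer: 40 36 42 24 45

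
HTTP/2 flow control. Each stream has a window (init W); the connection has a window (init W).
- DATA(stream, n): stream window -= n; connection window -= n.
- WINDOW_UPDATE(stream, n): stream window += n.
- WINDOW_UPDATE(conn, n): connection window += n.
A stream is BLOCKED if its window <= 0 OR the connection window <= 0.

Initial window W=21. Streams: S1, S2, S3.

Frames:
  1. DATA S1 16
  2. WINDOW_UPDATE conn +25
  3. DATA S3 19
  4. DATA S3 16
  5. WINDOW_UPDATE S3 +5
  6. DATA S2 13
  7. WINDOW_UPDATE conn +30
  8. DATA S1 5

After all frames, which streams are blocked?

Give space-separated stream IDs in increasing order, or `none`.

Answer: S1 S3

Derivation:
Op 1: conn=5 S1=5 S2=21 S3=21 blocked=[]
Op 2: conn=30 S1=5 S2=21 S3=21 blocked=[]
Op 3: conn=11 S1=5 S2=21 S3=2 blocked=[]
Op 4: conn=-5 S1=5 S2=21 S3=-14 blocked=[1, 2, 3]
Op 5: conn=-5 S1=5 S2=21 S3=-9 blocked=[1, 2, 3]
Op 6: conn=-18 S1=5 S2=8 S3=-9 blocked=[1, 2, 3]
Op 7: conn=12 S1=5 S2=8 S3=-9 blocked=[3]
Op 8: conn=7 S1=0 S2=8 S3=-9 blocked=[1, 3]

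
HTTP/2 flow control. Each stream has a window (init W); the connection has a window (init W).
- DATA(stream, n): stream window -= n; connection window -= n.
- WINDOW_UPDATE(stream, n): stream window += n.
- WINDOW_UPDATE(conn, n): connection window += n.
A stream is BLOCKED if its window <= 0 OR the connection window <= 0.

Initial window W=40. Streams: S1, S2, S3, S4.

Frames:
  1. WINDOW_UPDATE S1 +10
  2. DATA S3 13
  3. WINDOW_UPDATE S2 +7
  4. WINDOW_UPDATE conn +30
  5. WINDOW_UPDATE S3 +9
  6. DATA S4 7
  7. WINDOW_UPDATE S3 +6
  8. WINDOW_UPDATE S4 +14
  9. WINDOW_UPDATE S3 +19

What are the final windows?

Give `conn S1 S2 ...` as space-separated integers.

Answer: 50 50 47 61 47

Derivation:
Op 1: conn=40 S1=50 S2=40 S3=40 S4=40 blocked=[]
Op 2: conn=27 S1=50 S2=40 S3=27 S4=40 blocked=[]
Op 3: conn=27 S1=50 S2=47 S3=27 S4=40 blocked=[]
Op 4: conn=57 S1=50 S2=47 S3=27 S4=40 blocked=[]
Op 5: conn=57 S1=50 S2=47 S3=36 S4=40 blocked=[]
Op 6: conn=50 S1=50 S2=47 S3=36 S4=33 blocked=[]
Op 7: conn=50 S1=50 S2=47 S3=42 S4=33 blocked=[]
Op 8: conn=50 S1=50 S2=47 S3=42 S4=47 blocked=[]
Op 9: conn=50 S1=50 S2=47 S3=61 S4=47 blocked=[]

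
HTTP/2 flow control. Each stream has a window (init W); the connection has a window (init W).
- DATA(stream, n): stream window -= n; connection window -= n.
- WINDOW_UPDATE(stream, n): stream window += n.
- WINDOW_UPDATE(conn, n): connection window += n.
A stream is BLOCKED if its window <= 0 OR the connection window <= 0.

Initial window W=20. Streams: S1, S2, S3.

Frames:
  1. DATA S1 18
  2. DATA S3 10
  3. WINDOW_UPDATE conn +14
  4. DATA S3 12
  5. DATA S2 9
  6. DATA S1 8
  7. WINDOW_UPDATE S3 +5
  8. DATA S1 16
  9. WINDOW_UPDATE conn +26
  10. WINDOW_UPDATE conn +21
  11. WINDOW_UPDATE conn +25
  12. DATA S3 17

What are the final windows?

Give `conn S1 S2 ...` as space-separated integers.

Answer: 16 -22 11 -14

Derivation:
Op 1: conn=2 S1=2 S2=20 S3=20 blocked=[]
Op 2: conn=-8 S1=2 S2=20 S3=10 blocked=[1, 2, 3]
Op 3: conn=6 S1=2 S2=20 S3=10 blocked=[]
Op 4: conn=-6 S1=2 S2=20 S3=-2 blocked=[1, 2, 3]
Op 5: conn=-15 S1=2 S2=11 S3=-2 blocked=[1, 2, 3]
Op 6: conn=-23 S1=-6 S2=11 S3=-2 blocked=[1, 2, 3]
Op 7: conn=-23 S1=-6 S2=11 S3=3 blocked=[1, 2, 3]
Op 8: conn=-39 S1=-22 S2=11 S3=3 blocked=[1, 2, 3]
Op 9: conn=-13 S1=-22 S2=11 S3=3 blocked=[1, 2, 3]
Op 10: conn=8 S1=-22 S2=11 S3=3 blocked=[1]
Op 11: conn=33 S1=-22 S2=11 S3=3 blocked=[1]
Op 12: conn=16 S1=-22 S2=11 S3=-14 blocked=[1, 3]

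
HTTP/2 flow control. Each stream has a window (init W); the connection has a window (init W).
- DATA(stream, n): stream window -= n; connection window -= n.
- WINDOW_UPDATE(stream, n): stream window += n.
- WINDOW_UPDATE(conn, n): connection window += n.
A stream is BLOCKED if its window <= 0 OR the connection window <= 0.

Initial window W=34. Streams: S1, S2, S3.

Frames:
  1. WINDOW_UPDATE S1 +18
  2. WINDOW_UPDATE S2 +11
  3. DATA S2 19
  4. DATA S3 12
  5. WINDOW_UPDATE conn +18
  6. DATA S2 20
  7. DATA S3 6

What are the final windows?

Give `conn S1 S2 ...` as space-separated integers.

Answer: -5 52 6 16

Derivation:
Op 1: conn=34 S1=52 S2=34 S3=34 blocked=[]
Op 2: conn=34 S1=52 S2=45 S3=34 blocked=[]
Op 3: conn=15 S1=52 S2=26 S3=34 blocked=[]
Op 4: conn=3 S1=52 S2=26 S3=22 blocked=[]
Op 5: conn=21 S1=52 S2=26 S3=22 blocked=[]
Op 6: conn=1 S1=52 S2=6 S3=22 blocked=[]
Op 7: conn=-5 S1=52 S2=6 S3=16 blocked=[1, 2, 3]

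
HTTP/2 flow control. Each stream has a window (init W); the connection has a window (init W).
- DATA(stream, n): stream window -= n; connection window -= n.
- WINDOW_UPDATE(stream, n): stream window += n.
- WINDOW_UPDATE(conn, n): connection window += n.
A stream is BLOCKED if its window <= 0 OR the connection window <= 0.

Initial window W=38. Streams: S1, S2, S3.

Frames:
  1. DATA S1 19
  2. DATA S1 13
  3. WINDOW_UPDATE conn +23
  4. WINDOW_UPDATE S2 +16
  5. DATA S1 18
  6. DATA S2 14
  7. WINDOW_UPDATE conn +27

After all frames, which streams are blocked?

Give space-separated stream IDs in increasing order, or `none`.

Op 1: conn=19 S1=19 S2=38 S3=38 blocked=[]
Op 2: conn=6 S1=6 S2=38 S3=38 blocked=[]
Op 3: conn=29 S1=6 S2=38 S3=38 blocked=[]
Op 4: conn=29 S1=6 S2=54 S3=38 blocked=[]
Op 5: conn=11 S1=-12 S2=54 S3=38 blocked=[1]
Op 6: conn=-3 S1=-12 S2=40 S3=38 blocked=[1, 2, 3]
Op 7: conn=24 S1=-12 S2=40 S3=38 blocked=[1]

Answer: S1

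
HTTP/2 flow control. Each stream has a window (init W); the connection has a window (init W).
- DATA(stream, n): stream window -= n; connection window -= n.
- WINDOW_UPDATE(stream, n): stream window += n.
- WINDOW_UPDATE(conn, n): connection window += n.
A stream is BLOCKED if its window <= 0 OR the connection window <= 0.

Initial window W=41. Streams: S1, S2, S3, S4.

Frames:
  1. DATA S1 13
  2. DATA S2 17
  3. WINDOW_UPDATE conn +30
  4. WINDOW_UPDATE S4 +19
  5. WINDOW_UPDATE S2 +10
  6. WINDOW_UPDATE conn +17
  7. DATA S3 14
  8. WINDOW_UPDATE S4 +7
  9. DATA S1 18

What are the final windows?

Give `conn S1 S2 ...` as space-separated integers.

Answer: 26 10 34 27 67

Derivation:
Op 1: conn=28 S1=28 S2=41 S3=41 S4=41 blocked=[]
Op 2: conn=11 S1=28 S2=24 S3=41 S4=41 blocked=[]
Op 3: conn=41 S1=28 S2=24 S3=41 S4=41 blocked=[]
Op 4: conn=41 S1=28 S2=24 S3=41 S4=60 blocked=[]
Op 5: conn=41 S1=28 S2=34 S3=41 S4=60 blocked=[]
Op 6: conn=58 S1=28 S2=34 S3=41 S4=60 blocked=[]
Op 7: conn=44 S1=28 S2=34 S3=27 S4=60 blocked=[]
Op 8: conn=44 S1=28 S2=34 S3=27 S4=67 blocked=[]
Op 9: conn=26 S1=10 S2=34 S3=27 S4=67 blocked=[]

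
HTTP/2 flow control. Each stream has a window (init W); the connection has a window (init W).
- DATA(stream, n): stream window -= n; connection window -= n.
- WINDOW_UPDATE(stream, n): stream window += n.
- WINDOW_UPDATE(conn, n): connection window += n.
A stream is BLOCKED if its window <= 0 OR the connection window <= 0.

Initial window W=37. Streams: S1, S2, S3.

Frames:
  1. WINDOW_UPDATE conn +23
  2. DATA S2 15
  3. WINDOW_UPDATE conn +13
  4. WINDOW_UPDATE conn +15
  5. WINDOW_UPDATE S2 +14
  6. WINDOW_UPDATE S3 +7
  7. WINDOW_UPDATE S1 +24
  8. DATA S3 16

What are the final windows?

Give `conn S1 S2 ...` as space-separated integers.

Op 1: conn=60 S1=37 S2=37 S3=37 blocked=[]
Op 2: conn=45 S1=37 S2=22 S3=37 blocked=[]
Op 3: conn=58 S1=37 S2=22 S3=37 blocked=[]
Op 4: conn=73 S1=37 S2=22 S3=37 blocked=[]
Op 5: conn=73 S1=37 S2=36 S3=37 blocked=[]
Op 6: conn=73 S1=37 S2=36 S3=44 blocked=[]
Op 7: conn=73 S1=61 S2=36 S3=44 blocked=[]
Op 8: conn=57 S1=61 S2=36 S3=28 blocked=[]

Answer: 57 61 36 28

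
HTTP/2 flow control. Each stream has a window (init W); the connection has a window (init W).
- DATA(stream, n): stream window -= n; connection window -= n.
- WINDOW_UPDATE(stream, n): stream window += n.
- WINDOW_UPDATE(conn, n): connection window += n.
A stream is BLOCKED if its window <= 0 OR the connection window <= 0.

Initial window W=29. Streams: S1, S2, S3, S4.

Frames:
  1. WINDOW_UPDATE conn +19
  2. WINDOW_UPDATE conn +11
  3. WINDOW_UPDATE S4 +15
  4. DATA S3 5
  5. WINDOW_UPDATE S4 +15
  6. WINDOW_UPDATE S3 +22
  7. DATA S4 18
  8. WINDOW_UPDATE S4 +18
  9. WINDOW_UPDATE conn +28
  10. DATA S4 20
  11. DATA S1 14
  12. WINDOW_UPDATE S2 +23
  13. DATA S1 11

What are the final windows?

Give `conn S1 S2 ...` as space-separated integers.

Op 1: conn=48 S1=29 S2=29 S3=29 S4=29 blocked=[]
Op 2: conn=59 S1=29 S2=29 S3=29 S4=29 blocked=[]
Op 3: conn=59 S1=29 S2=29 S3=29 S4=44 blocked=[]
Op 4: conn=54 S1=29 S2=29 S3=24 S4=44 blocked=[]
Op 5: conn=54 S1=29 S2=29 S3=24 S4=59 blocked=[]
Op 6: conn=54 S1=29 S2=29 S3=46 S4=59 blocked=[]
Op 7: conn=36 S1=29 S2=29 S3=46 S4=41 blocked=[]
Op 8: conn=36 S1=29 S2=29 S3=46 S4=59 blocked=[]
Op 9: conn=64 S1=29 S2=29 S3=46 S4=59 blocked=[]
Op 10: conn=44 S1=29 S2=29 S3=46 S4=39 blocked=[]
Op 11: conn=30 S1=15 S2=29 S3=46 S4=39 blocked=[]
Op 12: conn=30 S1=15 S2=52 S3=46 S4=39 blocked=[]
Op 13: conn=19 S1=4 S2=52 S3=46 S4=39 blocked=[]

Answer: 19 4 52 46 39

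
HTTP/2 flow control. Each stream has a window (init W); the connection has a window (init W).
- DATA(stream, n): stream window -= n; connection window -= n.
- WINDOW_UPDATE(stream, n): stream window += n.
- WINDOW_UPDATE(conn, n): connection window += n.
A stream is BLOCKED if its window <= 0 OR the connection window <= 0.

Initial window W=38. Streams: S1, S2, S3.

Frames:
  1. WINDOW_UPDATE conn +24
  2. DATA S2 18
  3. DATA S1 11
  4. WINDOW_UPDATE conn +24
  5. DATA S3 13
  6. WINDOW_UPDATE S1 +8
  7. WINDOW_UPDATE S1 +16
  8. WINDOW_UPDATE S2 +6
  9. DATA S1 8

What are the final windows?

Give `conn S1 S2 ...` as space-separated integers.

Op 1: conn=62 S1=38 S2=38 S3=38 blocked=[]
Op 2: conn=44 S1=38 S2=20 S3=38 blocked=[]
Op 3: conn=33 S1=27 S2=20 S3=38 blocked=[]
Op 4: conn=57 S1=27 S2=20 S3=38 blocked=[]
Op 5: conn=44 S1=27 S2=20 S3=25 blocked=[]
Op 6: conn=44 S1=35 S2=20 S3=25 blocked=[]
Op 7: conn=44 S1=51 S2=20 S3=25 blocked=[]
Op 8: conn=44 S1=51 S2=26 S3=25 blocked=[]
Op 9: conn=36 S1=43 S2=26 S3=25 blocked=[]

Answer: 36 43 26 25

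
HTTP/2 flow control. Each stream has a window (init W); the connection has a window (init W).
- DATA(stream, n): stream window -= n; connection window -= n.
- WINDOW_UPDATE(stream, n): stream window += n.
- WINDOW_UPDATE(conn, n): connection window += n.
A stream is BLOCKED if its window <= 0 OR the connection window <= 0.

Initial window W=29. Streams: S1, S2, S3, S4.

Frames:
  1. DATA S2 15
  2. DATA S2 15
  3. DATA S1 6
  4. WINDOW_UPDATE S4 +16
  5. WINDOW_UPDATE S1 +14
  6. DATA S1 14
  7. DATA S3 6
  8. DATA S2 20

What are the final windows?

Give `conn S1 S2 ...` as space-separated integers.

Answer: -47 23 -21 23 45

Derivation:
Op 1: conn=14 S1=29 S2=14 S3=29 S4=29 blocked=[]
Op 2: conn=-1 S1=29 S2=-1 S3=29 S4=29 blocked=[1, 2, 3, 4]
Op 3: conn=-7 S1=23 S2=-1 S3=29 S4=29 blocked=[1, 2, 3, 4]
Op 4: conn=-7 S1=23 S2=-1 S3=29 S4=45 blocked=[1, 2, 3, 4]
Op 5: conn=-7 S1=37 S2=-1 S3=29 S4=45 blocked=[1, 2, 3, 4]
Op 6: conn=-21 S1=23 S2=-1 S3=29 S4=45 blocked=[1, 2, 3, 4]
Op 7: conn=-27 S1=23 S2=-1 S3=23 S4=45 blocked=[1, 2, 3, 4]
Op 8: conn=-47 S1=23 S2=-21 S3=23 S4=45 blocked=[1, 2, 3, 4]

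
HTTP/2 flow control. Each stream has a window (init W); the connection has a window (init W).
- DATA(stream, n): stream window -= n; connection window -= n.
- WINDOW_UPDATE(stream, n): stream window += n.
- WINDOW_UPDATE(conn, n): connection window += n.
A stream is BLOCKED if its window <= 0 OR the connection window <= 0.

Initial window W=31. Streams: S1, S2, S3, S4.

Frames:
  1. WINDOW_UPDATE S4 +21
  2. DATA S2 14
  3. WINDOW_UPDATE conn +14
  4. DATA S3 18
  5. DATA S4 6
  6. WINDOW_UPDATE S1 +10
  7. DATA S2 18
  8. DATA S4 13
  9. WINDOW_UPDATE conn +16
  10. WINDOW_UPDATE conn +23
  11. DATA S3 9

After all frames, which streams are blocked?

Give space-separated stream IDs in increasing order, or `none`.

Op 1: conn=31 S1=31 S2=31 S3=31 S4=52 blocked=[]
Op 2: conn=17 S1=31 S2=17 S3=31 S4=52 blocked=[]
Op 3: conn=31 S1=31 S2=17 S3=31 S4=52 blocked=[]
Op 4: conn=13 S1=31 S2=17 S3=13 S4=52 blocked=[]
Op 5: conn=7 S1=31 S2=17 S3=13 S4=46 blocked=[]
Op 6: conn=7 S1=41 S2=17 S3=13 S4=46 blocked=[]
Op 7: conn=-11 S1=41 S2=-1 S3=13 S4=46 blocked=[1, 2, 3, 4]
Op 8: conn=-24 S1=41 S2=-1 S3=13 S4=33 blocked=[1, 2, 3, 4]
Op 9: conn=-8 S1=41 S2=-1 S3=13 S4=33 blocked=[1, 2, 3, 4]
Op 10: conn=15 S1=41 S2=-1 S3=13 S4=33 blocked=[2]
Op 11: conn=6 S1=41 S2=-1 S3=4 S4=33 blocked=[2]

Answer: S2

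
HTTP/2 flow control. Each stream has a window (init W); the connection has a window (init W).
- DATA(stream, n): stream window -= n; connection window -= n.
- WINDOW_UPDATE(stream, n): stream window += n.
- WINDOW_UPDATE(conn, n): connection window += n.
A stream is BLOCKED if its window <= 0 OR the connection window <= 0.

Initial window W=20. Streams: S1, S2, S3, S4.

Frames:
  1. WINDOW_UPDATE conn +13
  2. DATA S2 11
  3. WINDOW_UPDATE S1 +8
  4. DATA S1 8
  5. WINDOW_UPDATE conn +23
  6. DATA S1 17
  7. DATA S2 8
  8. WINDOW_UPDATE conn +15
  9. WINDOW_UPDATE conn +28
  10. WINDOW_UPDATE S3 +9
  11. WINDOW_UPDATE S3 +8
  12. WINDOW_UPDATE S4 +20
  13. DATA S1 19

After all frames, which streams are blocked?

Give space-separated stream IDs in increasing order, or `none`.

Answer: S1

Derivation:
Op 1: conn=33 S1=20 S2=20 S3=20 S4=20 blocked=[]
Op 2: conn=22 S1=20 S2=9 S3=20 S4=20 blocked=[]
Op 3: conn=22 S1=28 S2=9 S3=20 S4=20 blocked=[]
Op 4: conn=14 S1=20 S2=9 S3=20 S4=20 blocked=[]
Op 5: conn=37 S1=20 S2=9 S3=20 S4=20 blocked=[]
Op 6: conn=20 S1=3 S2=9 S3=20 S4=20 blocked=[]
Op 7: conn=12 S1=3 S2=1 S3=20 S4=20 blocked=[]
Op 8: conn=27 S1=3 S2=1 S3=20 S4=20 blocked=[]
Op 9: conn=55 S1=3 S2=1 S3=20 S4=20 blocked=[]
Op 10: conn=55 S1=3 S2=1 S3=29 S4=20 blocked=[]
Op 11: conn=55 S1=3 S2=1 S3=37 S4=20 blocked=[]
Op 12: conn=55 S1=3 S2=1 S3=37 S4=40 blocked=[]
Op 13: conn=36 S1=-16 S2=1 S3=37 S4=40 blocked=[1]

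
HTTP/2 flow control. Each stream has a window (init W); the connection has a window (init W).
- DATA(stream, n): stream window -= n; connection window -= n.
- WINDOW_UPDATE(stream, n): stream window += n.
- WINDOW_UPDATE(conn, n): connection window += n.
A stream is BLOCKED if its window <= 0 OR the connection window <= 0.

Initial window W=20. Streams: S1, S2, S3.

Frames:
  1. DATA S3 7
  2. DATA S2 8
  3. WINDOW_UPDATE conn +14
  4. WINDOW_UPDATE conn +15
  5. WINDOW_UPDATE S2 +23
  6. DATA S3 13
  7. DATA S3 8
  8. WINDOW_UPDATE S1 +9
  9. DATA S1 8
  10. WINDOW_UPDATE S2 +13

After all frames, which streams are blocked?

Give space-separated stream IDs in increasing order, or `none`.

Answer: S3

Derivation:
Op 1: conn=13 S1=20 S2=20 S3=13 blocked=[]
Op 2: conn=5 S1=20 S2=12 S3=13 blocked=[]
Op 3: conn=19 S1=20 S2=12 S3=13 blocked=[]
Op 4: conn=34 S1=20 S2=12 S3=13 blocked=[]
Op 5: conn=34 S1=20 S2=35 S3=13 blocked=[]
Op 6: conn=21 S1=20 S2=35 S3=0 blocked=[3]
Op 7: conn=13 S1=20 S2=35 S3=-8 blocked=[3]
Op 8: conn=13 S1=29 S2=35 S3=-8 blocked=[3]
Op 9: conn=5 S1=21 S2=35 S3=-8 blocked=[3]
Op 10: conn=5 S1=21 S2=48 S3=-8 blocked=[3]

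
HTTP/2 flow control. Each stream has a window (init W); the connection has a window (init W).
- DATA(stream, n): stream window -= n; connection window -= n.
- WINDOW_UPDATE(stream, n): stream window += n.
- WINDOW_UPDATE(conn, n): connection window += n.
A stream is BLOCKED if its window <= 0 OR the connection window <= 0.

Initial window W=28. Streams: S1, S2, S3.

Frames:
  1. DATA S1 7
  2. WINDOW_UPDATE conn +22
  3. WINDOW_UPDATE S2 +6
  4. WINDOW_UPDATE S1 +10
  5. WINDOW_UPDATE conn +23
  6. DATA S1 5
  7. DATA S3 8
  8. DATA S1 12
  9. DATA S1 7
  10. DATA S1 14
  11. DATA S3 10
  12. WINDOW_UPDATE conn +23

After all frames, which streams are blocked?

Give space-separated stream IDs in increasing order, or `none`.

Answer: S1

Derivation:
Op 1: conn=21 S1=21 S2=28 S3=28 blocked=[]
Op 2: conn=43 S1=21 S2=28 S3=28 blocked=[]
Op 3: conn=43 S1=21 S2=34 S3=28 blocked=[]
Op 4: conn=43 S1=31 S2=34 S3=28 blocked=[]
Op 5: conn=66 S1=31 S2=34 S3=28 blocked=[]
Op 6: conn=61 S1=26 S2=34 S3=28 blocked=[]
Op 7: conn=53 S1=26 S2=34 S3=20 blocked=[]
Op 8: conn=41 S1=14 S2=34 S3=20 blocked=[]
Op 9: conn=34 S1=7 S2=34 S3=20 blocked=[]
Op 10: conn=20 S1=-7 S2=34 S3=20 blocked=[1]
Op 11: conn=10 S1=-7 S2=34 S3=10 blocked=[1]
Op 12: conn=33 S1=-7 S2=34 S3=10 blocked=[1]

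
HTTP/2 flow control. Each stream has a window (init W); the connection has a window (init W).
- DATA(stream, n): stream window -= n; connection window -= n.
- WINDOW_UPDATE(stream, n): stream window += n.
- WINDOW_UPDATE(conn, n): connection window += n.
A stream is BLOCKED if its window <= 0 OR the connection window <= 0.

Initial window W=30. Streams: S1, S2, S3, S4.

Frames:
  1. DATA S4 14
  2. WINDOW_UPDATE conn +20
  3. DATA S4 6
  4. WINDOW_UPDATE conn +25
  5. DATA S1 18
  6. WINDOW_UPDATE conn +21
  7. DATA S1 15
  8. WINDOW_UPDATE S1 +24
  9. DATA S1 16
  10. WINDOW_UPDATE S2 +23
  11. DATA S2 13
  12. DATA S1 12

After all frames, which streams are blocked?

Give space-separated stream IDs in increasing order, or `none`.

Op 1: conn=16 S1=30 S2=30 S3=30 S4=16 blocked=[]
Op 2: conn=36 S1=30 S2=30 S3=30 S4=16 blocked=[]
Op 3: conn=30 S1=30 S2=30 S3=30 S4=10 blocked=[]
Op 4: conn=55 S1=30 S2=30 S3=30 S4=10 blocked=[]
Op 5: conn=37 S1=12 S2=30 S3=30 S4=10 blocked=[]
Op 6: conn=58 S1=12 S2=30 S3=30 S4=10 blocked=[]
Op 7: conn=43 S1=-3 S2=30 S3=30 S4=10 blocked=[1]
Op 8: conn=43 S1=21 S2=30 S3=30 S4=10 blocked=[]
Op 9: conn=27 S1=5 S2=30 S3=30 S4=10 blocked=[]
Op 10: conn=27 S1=5 S2=53 S3=30 S4=10 blocked=[]
Op 11: conn=14 S1=5 S2=40 S3=30 S4=10 blocked=[]
Op 12: conn=2 S1=-7 S2=40 S3=30 S4=10 blocked=[1]

Answer: S1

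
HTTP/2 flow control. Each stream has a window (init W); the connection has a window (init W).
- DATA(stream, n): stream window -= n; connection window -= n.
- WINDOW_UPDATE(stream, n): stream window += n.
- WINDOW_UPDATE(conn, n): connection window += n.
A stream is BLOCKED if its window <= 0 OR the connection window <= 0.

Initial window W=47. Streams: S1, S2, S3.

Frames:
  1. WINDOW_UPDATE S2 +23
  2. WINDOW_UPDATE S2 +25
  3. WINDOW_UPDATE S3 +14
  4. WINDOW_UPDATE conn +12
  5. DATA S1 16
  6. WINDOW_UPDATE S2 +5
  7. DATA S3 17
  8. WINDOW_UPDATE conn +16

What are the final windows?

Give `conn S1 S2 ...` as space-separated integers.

Answer: 42 31 100 44

Derivation:
Op 1: conn=47 S1=47 S2=70 S3=47 blocked=[]
Op 2: conn=47 S1=47 S2=95 S3=47 blocked=[]
Op 3: conn=47 S1=47 S2=95 S3=61 blocked=[]
Op 4: conn=59 S1=47 S2=95 S3=61 blocked=[]
Op 5: conn=43 S1=31 S2=95 S3=61 blocked=[]
Op 6: conn=43 S1=31 S2=100 S3=61 blocked=[]
Op 7: conn=26 S1=31 S2=100 S3=44 blocked=[]
Op 8: conn=42 S1=31 S2=100 S3=44 blocked=[]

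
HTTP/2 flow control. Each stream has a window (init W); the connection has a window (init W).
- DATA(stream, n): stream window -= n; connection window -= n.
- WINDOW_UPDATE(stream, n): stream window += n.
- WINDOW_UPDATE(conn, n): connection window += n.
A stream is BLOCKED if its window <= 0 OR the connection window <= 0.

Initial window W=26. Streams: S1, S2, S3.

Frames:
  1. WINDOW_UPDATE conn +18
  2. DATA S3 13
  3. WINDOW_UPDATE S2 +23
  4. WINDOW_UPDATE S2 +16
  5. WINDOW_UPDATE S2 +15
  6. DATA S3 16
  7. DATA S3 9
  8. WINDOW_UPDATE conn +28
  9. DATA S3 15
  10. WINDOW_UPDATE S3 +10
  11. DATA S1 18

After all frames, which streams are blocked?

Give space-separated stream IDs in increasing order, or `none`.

Op 1: conn=44 S1=26 S2=26 S3=26 blocked=[]
Op 2: conn=31 S1=26 S2=26 S3=13 blocked=[]
Op 3: conn=31 S1=26 S2=49 S3=13 blocked=[]
Op 4: conn=31 S1=26 S2=65 S3=13 blocked=[]
Op 5: conn=31 S1=26 S2=80 S3=13 blocked=[]
Op 6: conn=15 S1=26 S2=80 S3=-3 blocked=[3]
Op 7: conn=6 S1=26 S2=80 S3=-12 blocked=[3]
Op 8: conn=34 S1=26 S2=80 S3=-12 blocked=[3]
Op 9: conn=19 S1=26 S2=80 S3=-27 blocked=[3]
Op 10: conn=19 S1=26 S2=80 S3=-17 blocked=[3]
Op 11: conn=1 S1=8 S2=80 S3=-17 blocked=[3]

Answer: S3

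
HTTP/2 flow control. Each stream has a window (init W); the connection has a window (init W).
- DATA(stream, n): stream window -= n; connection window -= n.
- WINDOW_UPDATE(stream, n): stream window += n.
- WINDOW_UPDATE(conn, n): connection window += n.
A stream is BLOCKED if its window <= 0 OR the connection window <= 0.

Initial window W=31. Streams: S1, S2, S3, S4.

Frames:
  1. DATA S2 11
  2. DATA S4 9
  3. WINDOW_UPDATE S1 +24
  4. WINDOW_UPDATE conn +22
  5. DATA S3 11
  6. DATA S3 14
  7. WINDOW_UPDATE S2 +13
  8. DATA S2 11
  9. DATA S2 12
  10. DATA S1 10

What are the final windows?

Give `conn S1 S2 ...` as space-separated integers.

Op 1: conn=20 S1=31 S2=20 S3=31 S4=31 blocked=[]
Op 2: conn=11 S1=31 S2=20 S3=31 S4=22 blocked=[]
Op 3: conn=11 S1=55 S2=20 S3=31 S4=22 blocked=[]
Op 4: conn=33 S1=55 S2=20 S3=31 S4=22 blocked=[]
Op 5: conn=22 S1=55 S2=20 S3=20 S4=22 blocked=[]
Op 6: conn=8 S1=55 S2=20 S3=6 S4=22 blocked=[]
Op 7: conn=8 S1=55 S2=33 S3=6 S4=22 blocked=[]
Op 8: conn=-3 S1=55 S2=22 S3=6 S4=22 blocked=[1, 2, 3, 4]
Op 9: conn=-15 S1=55 S2=10 S3=6 S4=22 blocked=[1, 2, 3, 4]
Op 10: conn=-25 S1=45 S2=10 S3=6 S4=22 blocked=[1, 2, 3, 4]

Answer: -25 45 10 6 22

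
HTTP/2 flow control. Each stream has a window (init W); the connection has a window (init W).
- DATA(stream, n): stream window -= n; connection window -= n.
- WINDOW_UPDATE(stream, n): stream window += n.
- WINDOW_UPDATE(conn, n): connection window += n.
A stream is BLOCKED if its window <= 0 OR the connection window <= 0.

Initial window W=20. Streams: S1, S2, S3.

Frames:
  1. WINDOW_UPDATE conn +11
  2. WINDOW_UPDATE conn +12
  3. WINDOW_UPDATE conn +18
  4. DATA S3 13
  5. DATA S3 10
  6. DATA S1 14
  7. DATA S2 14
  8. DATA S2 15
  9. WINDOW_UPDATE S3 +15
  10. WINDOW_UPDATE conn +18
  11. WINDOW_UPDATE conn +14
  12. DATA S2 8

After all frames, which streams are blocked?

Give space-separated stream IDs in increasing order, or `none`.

Op 1: conn=31 S1=20 S2=20 S3=20 blocked=[]
Op 2: conn=43 S1=20 S2=20 S3=20 blocked=[]
Op 3: conn=61 S1=20 S2=20 S3=20 blocked=[]
Op 4: conn=48 S1=20 S2=20 S3=7 blocked=[]
Op 5: conn=38 S1=20 S2=20 S3=-3 blocked=[3]
Op 6: conn=24 S1=6 S2=20 S3=-3 blocked=[3]
Op 7: conn=10 S1=6 S2=6 S3=-3 blocked=[3]
Op 8: conn=-5 S1=6 S2=-9 S3=-3 blocked=[1, 2, 3]
Op 9: conn=-5 S1=6 S2=-9 S3=12 blocked=[1, 2, 3]
Op 10: conn=13 S1=6 S2=-9 S3=12 blocked=[2]
Op 11: conn=27 S1=6 S2=-9 S3=12 blocked=[2]
Op 12: conn=19 S1=6 S2=-17 S3=12 blocked=[2]

Answer: S2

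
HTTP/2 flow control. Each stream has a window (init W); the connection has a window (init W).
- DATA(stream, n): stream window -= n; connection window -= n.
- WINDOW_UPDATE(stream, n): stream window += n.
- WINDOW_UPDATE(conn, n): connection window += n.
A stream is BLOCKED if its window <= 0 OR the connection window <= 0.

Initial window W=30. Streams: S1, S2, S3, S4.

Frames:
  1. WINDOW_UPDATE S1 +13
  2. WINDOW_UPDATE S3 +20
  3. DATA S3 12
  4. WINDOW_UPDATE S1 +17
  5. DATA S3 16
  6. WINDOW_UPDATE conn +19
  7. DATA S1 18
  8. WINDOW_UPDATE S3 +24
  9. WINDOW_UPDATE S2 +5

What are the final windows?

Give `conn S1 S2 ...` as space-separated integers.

Answer: 3 42 35 46 30

Derivation:
Op 1: conn=30 S1=43 S2=30 S3=30 S4=30 blocked=[]
Op 2: conn=30 S1=43 S2=30 S3=50 S4=30 blocked=[]
Op 3: conn=18 S1=43 S2=30 S3=38 S4=30 blocked=[]
Op 4: conn=18 S1=60 S2=30 S3=38 S4=30 blocked=[]
Op 5: conn=2 S1=60 S2=30 S3=22 S4=30 blocked=[]
Op 6: conn=21 S1=60 S2=30 S3=22 S4=30 blocked=[]
Op 7: conn=3 S1=42 S2=30 S3=22 S4=30 blocked=[]
Op 8: conn=3 S1=42 S2=30 S3=46 S4=30 blocked=[]
Op 9: conn=3 S1=42 S2=35 S3=46 S4=30 blocked=[]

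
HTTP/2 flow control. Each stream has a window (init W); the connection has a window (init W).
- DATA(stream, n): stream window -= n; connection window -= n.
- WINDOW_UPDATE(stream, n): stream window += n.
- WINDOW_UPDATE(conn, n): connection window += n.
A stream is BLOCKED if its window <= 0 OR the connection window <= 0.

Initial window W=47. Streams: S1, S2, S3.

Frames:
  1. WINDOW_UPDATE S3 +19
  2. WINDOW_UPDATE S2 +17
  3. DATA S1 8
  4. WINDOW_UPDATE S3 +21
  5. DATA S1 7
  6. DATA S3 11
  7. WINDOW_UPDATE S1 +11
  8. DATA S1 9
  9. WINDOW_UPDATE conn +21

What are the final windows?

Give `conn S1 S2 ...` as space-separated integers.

Op 1: conn=47 S1=47 S2=47 S3=66 blocked=[]
Op 2: conn=47 S1=47 S2=64 S3=66 blocked=[]
Op 3: conn=39 S1=39 S2=64 S3=66 blocked=[]
Op 4: conn=39 S1=39 S2=64 S3=87 blocked=[]
Op 5: conn=32 S1=32 S2=64 S3=87 blocked=[]
Op 6: conn=21 S1=32 S2=64 S3=76 blocked=[]
Op 7: conn=21 S1=43 S2=64 S3=76 blocked=[]
Op 8: conn=12 S1=34 S2=64 S3=76 blocked=[]
Op 9: conn=33 S1=34 S2=64 S3=76 blocked=[]

Answer: 33 34 64 76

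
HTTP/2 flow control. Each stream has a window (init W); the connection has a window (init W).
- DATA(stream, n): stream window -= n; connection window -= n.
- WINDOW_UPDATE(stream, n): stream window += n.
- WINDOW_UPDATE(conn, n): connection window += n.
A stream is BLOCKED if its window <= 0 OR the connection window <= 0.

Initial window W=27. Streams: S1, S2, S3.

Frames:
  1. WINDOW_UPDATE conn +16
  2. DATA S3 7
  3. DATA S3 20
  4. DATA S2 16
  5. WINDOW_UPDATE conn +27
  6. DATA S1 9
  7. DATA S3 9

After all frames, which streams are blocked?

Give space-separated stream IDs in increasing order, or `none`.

Op 1: conn=43 S1=27 S2=27 S3=27 blocked=[]
Op 2: conn=36 S1=27 S2=27 S3=20 blocked=[]
Op 3: conn=16 S1=27 S2=27 S3=0 blocked=[3]
Op 4: conn=0 S1=27 S2=11 S3=0 blocked=[1, 2, 3]
Op 5: conn=27 S1=27 S2=11 S3=0 blocked=[3]
Op 6: conn=18 S1=18 S2=11 S3=0 blocked=[3]
Op 7: conn=9 S1=18 S2=11 S3=-9 blocked=[3]

Answer: S3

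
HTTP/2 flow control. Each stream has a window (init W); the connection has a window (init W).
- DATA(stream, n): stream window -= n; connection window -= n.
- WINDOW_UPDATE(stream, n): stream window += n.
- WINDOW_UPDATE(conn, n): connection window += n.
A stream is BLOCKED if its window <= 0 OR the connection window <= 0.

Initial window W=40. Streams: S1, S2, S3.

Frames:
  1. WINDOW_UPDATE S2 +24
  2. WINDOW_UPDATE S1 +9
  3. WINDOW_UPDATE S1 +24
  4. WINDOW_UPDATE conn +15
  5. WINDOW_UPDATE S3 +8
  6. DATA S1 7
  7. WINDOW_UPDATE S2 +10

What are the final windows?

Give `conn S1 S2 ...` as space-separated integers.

Op 1: conn=40 S1=40 S2=64 S3=40 blocked=[]
Op 2: conn=40 S1=49 S2=64 S3=40 blocked=[]
Op 3: conn=40 S1=73 S2=64 S3=40 blocked=[]
Op 4: conn=55 S1=73 S2=64 S3=40 blocked=[]
Op 5: conn=55 S1=73 S2=64 S3=48 blocked=[]
Op 6: conn=48 S1=66 S2=64 S3=48 blocked=[]
Op 7: conn=48 S1=66 S2=74 S3=48 blocked=[]

Answer: 48 66 74 48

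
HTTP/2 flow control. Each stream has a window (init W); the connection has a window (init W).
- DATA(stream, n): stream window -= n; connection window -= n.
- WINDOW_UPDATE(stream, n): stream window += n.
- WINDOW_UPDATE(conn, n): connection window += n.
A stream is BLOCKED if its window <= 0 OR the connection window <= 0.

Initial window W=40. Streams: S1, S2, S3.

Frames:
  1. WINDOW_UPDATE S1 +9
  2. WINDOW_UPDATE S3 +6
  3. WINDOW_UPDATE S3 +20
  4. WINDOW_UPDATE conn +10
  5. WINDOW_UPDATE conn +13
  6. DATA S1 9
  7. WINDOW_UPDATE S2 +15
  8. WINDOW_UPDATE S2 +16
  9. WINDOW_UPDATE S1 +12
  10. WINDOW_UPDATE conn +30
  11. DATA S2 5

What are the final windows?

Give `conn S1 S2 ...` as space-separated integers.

Op 1: conn=40 S1=49 S2=40 S3=40 blocked=[]
Op 2: conn=40 S1=49 S2=40 S3=46 blocked=[]
Op 3: conn=40 S1=49 S2=40 S3=66 blocked=[]
Op 4: conn=50 S1=49 S2=40 S3=66 blocked=[]
Op 5: conn=63 S1=49 S2=40 S3=66 blocked=[]
Op 6: conn=54 S1=40 S2=40 S3=66 blocked=[]
Op 7: conn=54 S1=40 S2=55 S3=66 blocked=[]
Op 8: conn=54 S1=40 S2=71 S3=66 blocked=[]
Op 9: conn=54 S1=52 S2=71 S3=66 blocked=[]
Op 10: conn=84 S1=52 S2=71 S3=66 blocked=[]
Op 11: conn=79 S1=52 S2=66 S3=66 blocked=[]

Answer: 79 52 66 66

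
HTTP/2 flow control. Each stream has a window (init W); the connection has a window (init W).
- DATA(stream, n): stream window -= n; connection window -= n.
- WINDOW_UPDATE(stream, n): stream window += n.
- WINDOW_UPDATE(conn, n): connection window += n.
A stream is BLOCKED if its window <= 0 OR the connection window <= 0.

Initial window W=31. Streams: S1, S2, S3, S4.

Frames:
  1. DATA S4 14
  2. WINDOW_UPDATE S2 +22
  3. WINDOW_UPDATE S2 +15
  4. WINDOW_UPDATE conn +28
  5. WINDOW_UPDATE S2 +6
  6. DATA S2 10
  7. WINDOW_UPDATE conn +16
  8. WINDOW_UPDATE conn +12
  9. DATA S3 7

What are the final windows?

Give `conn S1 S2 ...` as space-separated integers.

Answer: 56 31 64 24 17

Derivation:
Op 1: conn=17 S1=31 S2=31 S3=31 S4=17 blocked=[]
Op 2: conn=17 S1=31 S2=53 S3=31 S4=17 blocked=[]
Op 3: conn=17 S1=31 S2=68 S3=31 S4=17 blocked=[]
Op 4: conn=45 S1=31 S2=68 S3=31 S4=17 blocked=[]
Op 5: conn=45 S1=31 S2=74 S3=31 S4=17 blocked=[]
Op 6: conn=35 S1=31 S2=64 S3=31 S4=17 blocked=[]
Op 7: conn=51 S1=31 S2=64 S3=31 S4=17 blocked=[]
Op 8: conn=63 S1=31 S2=64 S3=31 S4=17 blocked=[]
Op 9: conn=56 S1=31 S2=64 S3=24 S4=17 blocked=[]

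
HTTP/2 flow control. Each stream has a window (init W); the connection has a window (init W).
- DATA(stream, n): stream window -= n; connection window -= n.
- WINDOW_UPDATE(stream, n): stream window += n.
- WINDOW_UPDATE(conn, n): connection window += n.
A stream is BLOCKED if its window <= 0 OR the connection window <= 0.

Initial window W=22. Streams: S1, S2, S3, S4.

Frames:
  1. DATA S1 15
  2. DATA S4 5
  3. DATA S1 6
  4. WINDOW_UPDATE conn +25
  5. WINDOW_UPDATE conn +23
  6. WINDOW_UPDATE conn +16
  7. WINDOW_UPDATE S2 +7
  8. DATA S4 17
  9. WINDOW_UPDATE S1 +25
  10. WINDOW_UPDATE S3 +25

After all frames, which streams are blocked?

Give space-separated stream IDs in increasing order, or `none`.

Answer: S4

Derivation:
Op 1: conn=7 S1=7 S2=22 S3=22 S4=22 blocked=[]
Op 2: conn=2 S1=7 S2=22 S3=22 S4=17 blocked=[]
Op 3: conn=-4 S1=1 S2=22 S3=22 S4=17 blocked=[1, 2, 3, 4]
Op 4: conn=21 S1=1 S2=22 S3=22 S4=17 blocked=[]
Op 5: conn=44 S1=1 S2=22 S3=22 S4=17 blocked=[]
Op 6: conn=60 S1=1 S2=22 S3=22 S4=17 blocked=[]
Op 7: conn=60 S1=1 S2=29 S3=22 S4=17 blocked=[]
Op 8: conn=43 S1=1 S2=29 S3=22 S4=0 blocked=[4]
Op 9: conn=43 S1=26 S2=29 S3=22 S4=0 blocked=[4]
Op 10: conn=43 S1=26 S2=29 S3=47 S4=0 blocked=[4]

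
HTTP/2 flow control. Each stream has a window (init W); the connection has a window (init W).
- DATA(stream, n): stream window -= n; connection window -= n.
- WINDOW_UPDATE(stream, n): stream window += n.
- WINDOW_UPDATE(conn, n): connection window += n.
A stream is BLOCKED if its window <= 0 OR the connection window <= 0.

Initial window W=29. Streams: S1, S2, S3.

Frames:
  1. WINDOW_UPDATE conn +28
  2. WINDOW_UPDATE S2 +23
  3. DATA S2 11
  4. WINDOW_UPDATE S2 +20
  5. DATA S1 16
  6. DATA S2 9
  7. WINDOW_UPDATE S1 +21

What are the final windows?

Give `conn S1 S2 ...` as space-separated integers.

Answer: 21 34 52 29

Derivation:
Op 1: conn=57 S1=29 S2=29 S3=29 blocked=[]
Op 2: conn=57 S1=29 S2=52 S3=29 blocked=[]
Op 3: conn=46 S1=29 S2=41 S3=29 blocked=[]
Op 4: conn=46 S1=29 S2=61 S3=29 blocked=[]
Op 5: conn=30 S1=13 S2=61 S3=29 blocked=[]
Op 6: conn=21 S1=13 S2=52 S3=29 blocked=[]
Op 7: conn=21 S1=34 S2=52 S3=29 blocked=[]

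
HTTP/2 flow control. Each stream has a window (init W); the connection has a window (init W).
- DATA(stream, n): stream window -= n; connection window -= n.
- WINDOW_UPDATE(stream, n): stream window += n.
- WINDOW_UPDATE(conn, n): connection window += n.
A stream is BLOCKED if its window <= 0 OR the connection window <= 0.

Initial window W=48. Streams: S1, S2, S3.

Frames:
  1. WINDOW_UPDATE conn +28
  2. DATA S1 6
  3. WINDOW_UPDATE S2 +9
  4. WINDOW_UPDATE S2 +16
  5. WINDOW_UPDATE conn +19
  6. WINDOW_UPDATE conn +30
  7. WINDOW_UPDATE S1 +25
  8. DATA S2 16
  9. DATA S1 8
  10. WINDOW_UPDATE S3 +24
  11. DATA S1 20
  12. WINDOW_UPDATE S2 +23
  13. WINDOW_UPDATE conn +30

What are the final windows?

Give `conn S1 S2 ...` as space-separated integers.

Answer: 105 39 80 72

Derivation:
Op 1: conn=76 S1=48 S2=48 S3=48 blocked=[]
Op 2: conn=70 S1=42 S2=48 S3=48 blocked=[]
Op 3: conn=70 S1=42 S2=57 S3=48 blocked=[]
Op 4: conn=70 S1=42 S2=73 S3=48 blocked=[]
Op 5: conn=89 S1=42 S2=73 S3=48 blocked=[]
Op 6: conn=119 S1=42 S2=73 S3=48 blocked=[]
Op 7: conn=119 S1=67 S2=73 S3=48 blocked=[]
Op 8: conn=103 S1=67 S2=57 S3=48 blocked=[]
Op 9: conn=95 S1=59 S2=57 S3=48 blocked=[]
Op 10: conn=95 S1=59 S2=57 S3=72 blocked=[]
Op 11: conn=75 S1=39 S2=57 S3=72 blocked=[]
Op 12: conn=75 S1=39 S2=80 S3=72 blocked=[]
Op 13: conn=105 S1=39 S2=80 S3=72 blocked=[]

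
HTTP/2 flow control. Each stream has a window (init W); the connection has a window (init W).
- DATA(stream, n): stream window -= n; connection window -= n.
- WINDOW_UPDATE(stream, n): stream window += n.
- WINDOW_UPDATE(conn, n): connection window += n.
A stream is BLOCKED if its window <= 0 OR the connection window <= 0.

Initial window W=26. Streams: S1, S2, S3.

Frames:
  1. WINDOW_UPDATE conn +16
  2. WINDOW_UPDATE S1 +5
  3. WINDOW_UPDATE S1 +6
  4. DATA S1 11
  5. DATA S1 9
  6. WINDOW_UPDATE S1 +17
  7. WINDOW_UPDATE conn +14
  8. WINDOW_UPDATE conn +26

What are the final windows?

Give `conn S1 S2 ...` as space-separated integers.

Op 1: conn=42 S1=26 S2=26 S3=26 blocked=[]
Op 2: conn=42 S1=31 S2=26 S3=26 blocked=[]
Op 3: conn=42 S1=37 S2=26 S3=26 blocked=[]
Op 4: conn=31 S1=26 S2=26 S3=26 blocked=[]
Op 5: conn=22 S1=17 S2=26 S3=26 blocked=[]
Op 6: conn=22 S1=34 S2=26 S3=26 blocked=[]
Op 7: conn=36 S1=34 S2=26 S3=26 blocked=[]
Op 8: conn=62 S1=34 S2=26 S3=26 blocked=[]

Answer: 62 34 26 26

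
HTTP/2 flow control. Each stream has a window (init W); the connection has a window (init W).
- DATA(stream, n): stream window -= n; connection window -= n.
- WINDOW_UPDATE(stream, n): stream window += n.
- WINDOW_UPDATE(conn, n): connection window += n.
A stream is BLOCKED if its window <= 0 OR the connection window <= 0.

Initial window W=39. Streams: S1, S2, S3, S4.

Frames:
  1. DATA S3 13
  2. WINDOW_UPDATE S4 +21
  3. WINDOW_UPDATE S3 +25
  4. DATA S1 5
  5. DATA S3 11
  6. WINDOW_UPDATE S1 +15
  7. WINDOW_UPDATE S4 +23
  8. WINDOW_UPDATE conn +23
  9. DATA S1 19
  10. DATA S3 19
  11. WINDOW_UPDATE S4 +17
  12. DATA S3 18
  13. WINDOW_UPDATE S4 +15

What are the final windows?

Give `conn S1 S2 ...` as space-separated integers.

Op 1: conn=26 S1=39 S2=39 S3=26 S4=39 blocked=[]
Op 2: conn=26 S1=39 S2=39 S3=26 S4=60 blocked=[]
Op 3: conn=26 S1=39 S2=39 S3=51 S4=60 blocked=[]
Op 4: conn=21 S1=34 S2=39 S3=51 S4=60 blocked=[]
Op 5: conn=10 S1=34 S2=39 S3=40 S4=60 blocked=[]
Op 6: conn=10 S1=49 S2=39 S3=40 S4=60 blocked=[]
Op 7: conn=10 S1=49 S2=39 S3=40 S4=83 blocked=[]
Op 8: conn=33 S1=49 S2=39 S3=40 S4=83 blocked=[]
Op 9: conn=14 S1=30 S2=39 S3=40 S4=83 blocked=[]
Op 10: conn=-5 S1=30 S2=39 S3=21 S4=83 blocked=[1, 2, 3, 4]
Op 11: conn=-5 S1=30 S2=39 S3=21 S4=100 blocked=[1, 2, 3, 4]
Op 12: conn=-23 S1=30 S2=39 S3=3 S4=100 blocked=[1, 2, 3, 4]
Op 13: conn=-23 S1=30 S2=39 S3=3 S4=115 blocked=[1, 2, 3, 4]

Answer: -23 30 39 3 115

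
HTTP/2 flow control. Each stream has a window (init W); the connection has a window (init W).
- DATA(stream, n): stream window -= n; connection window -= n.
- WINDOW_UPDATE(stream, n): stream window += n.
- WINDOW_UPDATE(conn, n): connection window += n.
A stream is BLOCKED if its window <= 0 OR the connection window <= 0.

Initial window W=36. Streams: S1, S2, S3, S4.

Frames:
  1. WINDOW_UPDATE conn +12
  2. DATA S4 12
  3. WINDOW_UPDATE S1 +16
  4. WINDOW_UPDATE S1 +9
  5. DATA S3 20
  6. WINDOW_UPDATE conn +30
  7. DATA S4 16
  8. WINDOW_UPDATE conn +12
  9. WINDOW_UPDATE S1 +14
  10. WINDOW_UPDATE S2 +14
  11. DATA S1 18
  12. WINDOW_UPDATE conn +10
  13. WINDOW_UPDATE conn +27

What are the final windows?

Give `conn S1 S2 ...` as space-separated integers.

Op 1: conn=48 S1=36 S2=36 S3=36 S4=36 blocked=[]
Op 2: conn=36 S1=36 S2=36 S3=36 S4=24 blocked=[]
Op 3: conn=36 S1=52 S2=36 S3=36 S4=24 blocked=[]
Op 4: conn=36 S1=61 S2=36 S3=36 S4=24 blocked=[]
Op 5: conn=16 S1=61 S2=36 S3=16 S4=24 blocked=[]
Op 6: conn=46 S1=61 S2=36 S3=16 S4=24 blocked=[]
Op 7: conn=30 S1=61 S2=36 S3=16 S4=8 blocked=[]
Op 8: conn=42 S1=61 S2=36 S3=16 S4=8 blocked=[]
Op 9: conn=42 S1=75 S2=36 S3=16 S4=8 blocked=[]
Op 10: conn=42 S1=75 S2=50 S3=16 S4=8 blocked=[]
Op 11: conn=24 S1=57 S2=50 S3=16 S4=8 blocked=[]
Op 12: conn=34 S1=57 S2=50 S3=16 S4=8 blocked=[]
Op 13: conn=61 S1=57 S2=50 S3=16 S4=8 blocked=[]

Answer: 61 57 50 16 8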